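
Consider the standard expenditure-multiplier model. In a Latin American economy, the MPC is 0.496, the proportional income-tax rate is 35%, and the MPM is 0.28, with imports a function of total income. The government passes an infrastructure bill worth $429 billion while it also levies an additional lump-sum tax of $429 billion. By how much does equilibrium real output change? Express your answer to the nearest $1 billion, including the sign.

+$226 billion

Expenditure multiplier = 1/(1 − c(1−t) + m) = 1/(1 − 0.496×0.65 + 0.28) = 1/0.9576 ≈ 1.044.
ΔG contributes k·ΔG = (+$429 billion) / 0.9576 ≈ +$448 billion.
ΔT of +$429 billion changes first-round spending by −c·ΔT = −$212.784 billion, contributing k·(−c·ΔT) = (−$212.784 billion) / 0.9576 ≈ −$222.2 billion.
Net ΔY = k(ΔG − c·ΔT) = (+$216.216 billion) / 0.9576 ≈ +$226 billion.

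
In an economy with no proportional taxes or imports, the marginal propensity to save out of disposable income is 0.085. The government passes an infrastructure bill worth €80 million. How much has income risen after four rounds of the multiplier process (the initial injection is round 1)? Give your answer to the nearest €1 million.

€281 million

MPC = 1 − MPS = 1 − 0.085 = 0.915.
Round 1 adds ΔG = €80 million; each later round is MPC = 0.915 times the previous.
After 4 rounds: 80 + 73.2 + 66.978 + 61.28487 = ΔG·(1 − c^4)/(1 − c) = 80 × (1 − 0.700945700625)/0.085 ≈ €281 million.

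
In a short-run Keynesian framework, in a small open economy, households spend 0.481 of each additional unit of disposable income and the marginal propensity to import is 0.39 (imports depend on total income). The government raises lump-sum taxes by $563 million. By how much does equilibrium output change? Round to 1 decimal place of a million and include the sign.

A lump-sum tax change of +$563 million shifts disposable income by −$563 million; first-round consumption changes by −c × ΔT = −0.481 × (+$563 million) = −$270.803 million.
Expenditure multiplier = 1/(1 − c + m) = 1/(1 − 0.481 + 0.39) = 1/0.909 ≈ 1.1.
The tax multiplier is −c × k ≈ −0.529, so ΔY = k × (−c·ΔT) = (−$270.803 million) / 0.909 ≈ −$297.9 million.

−$297.9 million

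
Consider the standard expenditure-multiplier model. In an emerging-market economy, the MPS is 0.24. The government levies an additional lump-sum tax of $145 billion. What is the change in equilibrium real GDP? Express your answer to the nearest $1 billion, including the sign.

−$459 billion

MPC = 1 − MPS = 1 − 0.24 = 0.76.
A lump-sum tax change of +$145 billion shifts disposable income by −$145 billion; first-round consumption changes by −c × ΔT = −0.76 × (+$145 billion) = −$110.2 billion.
Expenditure multiplier = 1/(1 − MPC) = 1/(1 − 0.76) = 1/0.24 ≈ 4.167.
The tax multiplier is −c × k ≈ −3.167, so ΔY = k × (−c·ΔT) = (−$110.2 billion) / 0.24 ≈ −$459 billion.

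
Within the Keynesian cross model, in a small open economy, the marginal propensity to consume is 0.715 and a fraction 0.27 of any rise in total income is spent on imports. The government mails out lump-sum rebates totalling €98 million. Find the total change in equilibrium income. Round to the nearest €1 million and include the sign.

+€126 million

A lump-sum tax change of −€98 million shifts disposable income by +€98 million; first-round consumption changes by −c × ΔT = −0.715 × (−€98 million) = +€70.07 million.
Expenditure multiplier = 1/(1 − c + m) = 1/(1 − 0.715 + 0.27) = 1/0.555 ≈ 1.802.
The tax multiplier is −c × k ≈ −1.288, so ΔY = k × (−c·ΔT) = (+€70.07 million) / 0.555 ≈ +€126 million.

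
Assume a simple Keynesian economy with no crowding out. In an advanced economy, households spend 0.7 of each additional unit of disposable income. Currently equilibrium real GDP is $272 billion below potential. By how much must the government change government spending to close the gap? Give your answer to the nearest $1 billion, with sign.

+$82 billion

Spending multiplier = 1/(1 − MPC) = 1/(1 − 0.7) = 1/0.3 ≈ 3.333.
Need ΔY = +$272 billion, so ΔG = ΔY/k = (+$272 billion) × 0.3 ≈ +$82 billion.
The government should increase government spending by $82 billion.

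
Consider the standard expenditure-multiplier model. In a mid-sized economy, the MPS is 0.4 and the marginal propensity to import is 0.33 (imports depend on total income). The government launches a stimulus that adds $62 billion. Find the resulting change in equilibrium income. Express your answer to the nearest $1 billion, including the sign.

MPC = 1 − MPS = 1 − 0.4 = 0.6.
Expenditure multiplier = 1/(1 − c + m) = 1/(1 − 0.6 + 0.33) = 1/0.73 ≈ 1.37.
ΔY = k × ΔG = (+$62 billion) / 0.73 ≈ +$85 billion.

+$85 billion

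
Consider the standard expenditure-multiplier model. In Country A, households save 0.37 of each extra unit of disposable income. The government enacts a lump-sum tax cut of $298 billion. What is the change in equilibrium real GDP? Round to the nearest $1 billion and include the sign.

+$507 billion

MPC = 1 − MPS = 1 − 0.37 = 0.63.
A lump-sum tax change of −$298 billion shifts disposable income by +$298 billion; first-round consumption changes by −c × ΔT = −0.63 × (−$298 billion) = +$187.74 billion.
Expenditure multiplier = 1/(1 − MPC) = 1/(1 − 0.63) = 1/0.37 ≈ 2.703.
The tax multiplier is −c × k ≈ −1.703, so ΔY = k × (−c·ΔT) = (+$187.74 billion) / 0.37 ≈ +$507 billion.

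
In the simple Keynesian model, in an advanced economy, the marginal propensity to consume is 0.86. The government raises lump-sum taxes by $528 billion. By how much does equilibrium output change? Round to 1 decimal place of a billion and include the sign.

−$3,243.4 billion

A lump-sum tax change of +$528 billion shifts disposable income by −$528 billion; first-round consumption changes by −c × ΔT = −0.86 × (+$528 billion) = −$454.08 billion.
Expenditure multiplier = 1/(1 − MPC) = 1/(1 − 0.86) = 1/0.14 ≈ 7.143.
The tax multiplier is −c × k ≈ −6.143, so ΔY = k × (−c·ΔT) = (−$454.08 billion) / 0.14 ≈ −$3,243.4 billion.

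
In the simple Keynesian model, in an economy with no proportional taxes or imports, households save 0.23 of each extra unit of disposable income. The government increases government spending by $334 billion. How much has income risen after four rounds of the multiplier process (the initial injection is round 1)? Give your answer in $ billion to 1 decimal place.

MPC = 1 − MPS = 1 − 0.23 = 0.77.
Round 1 adds ΔG = $334 billion; each later round is MPC = 0.77 times the previous.
After 4 rounds: 334 + 257.18 + 198.0286 + 152.482022 = ΔG·(1 − c^4)/(1 − c) = 334 × (1 − 0.35153041)/0.23 ≈ $941.7 billion.

$941.7 billion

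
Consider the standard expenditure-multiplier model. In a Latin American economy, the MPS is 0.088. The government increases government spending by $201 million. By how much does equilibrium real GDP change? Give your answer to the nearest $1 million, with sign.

MPC = 1 − MPS = 1 − 0.088 = 0.912.
Expenditure multiplier = 1/(1 − MPC) = 1/(1 − 0.912) = 1/0.088 ≈ 11.364.
ΔY = k × ΔG = (+$201 million) / 0.088 ≈ +$2,284 million.

+$2,284 million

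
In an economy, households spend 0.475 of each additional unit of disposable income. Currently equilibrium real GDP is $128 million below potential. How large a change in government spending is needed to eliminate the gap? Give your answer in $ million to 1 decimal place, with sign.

Spending multiplier = 1/(1 − MPC) = 1/(1 − 0.475) = 1/0.525 ≈ 1.905.
Need ΔY = +$128 million, so ΔG = ΔY/k = (+$128 million) × 0.525 = +$67.2 million.
The government should increase government spending by $67.2 million.

+$67.2 million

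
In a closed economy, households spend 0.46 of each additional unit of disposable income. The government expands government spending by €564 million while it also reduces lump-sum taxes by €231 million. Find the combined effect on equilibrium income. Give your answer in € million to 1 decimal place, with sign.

+€1,241.2 million

Expenditure multiplier = 1/(1 − MPC) = 1/(1 − 0.46) = 1/0.54 ≈ 1.852.
ΔG contributes k·ΔG = (+€564 million) / 0.54 ≈ +€1,044.4 million.
ΔT of −€231 million changes first-round spending by −c·ΔT = +€106.26 million, contributing k·(−c·ΔT) = (+€106.26 million) / 0.54 ≈ +€196.8 million.
Net ΔY = k(ΔG − c·ΔT) = (+€670.26 million) / 0.54 ≈ +€1,241.2 million.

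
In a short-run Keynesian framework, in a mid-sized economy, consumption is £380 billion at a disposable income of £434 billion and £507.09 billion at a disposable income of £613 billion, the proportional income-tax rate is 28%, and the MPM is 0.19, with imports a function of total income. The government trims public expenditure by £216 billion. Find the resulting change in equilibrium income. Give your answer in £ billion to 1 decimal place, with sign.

−£318.2 billion

MPC = ΔC/ΔYd = (507.09 − 380)/(613 − 434) = 127.09/179 = 0.71.
Spending multiplier = 1/(1 − c(1−t) + m) = 1/(1 − 0.71×0.72 + 0.19) = 1/0.6788 ≈ 1.473.
ΔY = k × ΔG = (−£216 billion) / 0.6788 ≈ −£318.2 billion.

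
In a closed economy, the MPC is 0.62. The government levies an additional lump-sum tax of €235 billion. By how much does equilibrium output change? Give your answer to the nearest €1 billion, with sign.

−€383 billion

A lump-sum tax change of +€235 billion shifts disposable income by −€235 billion; first-round consumption changes by −c × ΔT = −0.62 × (+€235 billion) = −€145.7 billion.
Expenditure multiplier = 1/(1 − MPC) = 1/(1 − 0.62) = 1/0.38 ≈ 2.632.
The tax multiplier is −c × k ≈ −1.632, so ΔY = k × (−c·ΔT) = (−€145.7 billion) / 0.38 ≈ −€383 billion.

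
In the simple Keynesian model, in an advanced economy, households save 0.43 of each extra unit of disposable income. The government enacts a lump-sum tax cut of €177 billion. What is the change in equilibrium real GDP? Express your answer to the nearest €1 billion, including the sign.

MPC = 1 − MPS = 1 − 0.43 = 0.57.
A lump-sum tax change of −€177 billion shifts disposable income by +€177 billion; first-round consumption changes by −c × ΔT = −0.57 × (−€177 billion) = +€100.89 billion.
Expenditure multiplier = 1/(1 − MPC) = 1/(1 − 0.57) = 1/0.43 ≈ 2.326.
The tax multiplier is −c × k ≈ −1.326, so ΔY = k × (−c·ΔT) = (+€100.89 billion) / 0.43 ≈ +€235 billion.

+€235 billion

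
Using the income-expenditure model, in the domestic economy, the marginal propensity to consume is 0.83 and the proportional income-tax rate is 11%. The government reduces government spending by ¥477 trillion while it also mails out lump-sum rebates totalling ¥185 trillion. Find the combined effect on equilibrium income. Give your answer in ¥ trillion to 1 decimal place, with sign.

−¥1,237.8 trillion

Expenditure multiplier = 1/(1 − c(1−t)) = 1/(1 − 0.83×0.89) = 1/0.2613 ≈ 3.827.
ΔG contributes k·ΔG = (−¥477 trillion) / 0.2613 ≈ −¥1,825.5 trillion.
ΔT of −¥185 trillion changes first-round spending by −c·ΔT = +¥153.55 trillion, contributing k·(−c·ΔT) = (+¥153.55 trillion) / 0.2613 ≈ +¥587.6 trillion.
Net ΔY = k(ΔG − c·ΔT) = (−¥323.45 trillion) / 0.2613 ≈ −¥1,237.8 trillion.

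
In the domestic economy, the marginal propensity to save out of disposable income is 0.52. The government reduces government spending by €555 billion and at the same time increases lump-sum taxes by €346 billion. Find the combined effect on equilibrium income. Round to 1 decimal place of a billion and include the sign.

MPC = 1 − MPS = 1 − 0.52 = 0.48.
Expenditure multiplier = 1/(1 − MPC) = 1/(1 − 0.48) = 1/0.52 ≈ 1.923.
ΔG contributes k·ΔG = (−€555 billion) / 0.52 ≈ −€1,067.3 billion.
ΔT of +€346 billion changes first-round spending by −c·ΔT = −€166.08 billion, contributing k·(−c·ΔT) = (−€166.08 billion) / 0.52 ≈ −€319.4 billion.
Net ΔY = k(ΔG − c·ΔT) = (−€721.08 billion) / 0.52 ≈ −€1,386.7 billion.

−€1,386.7 billion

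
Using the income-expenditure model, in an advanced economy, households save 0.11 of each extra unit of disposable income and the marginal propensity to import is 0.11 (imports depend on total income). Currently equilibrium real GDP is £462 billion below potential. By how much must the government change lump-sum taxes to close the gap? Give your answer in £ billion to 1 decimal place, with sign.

MPC = 1 − MPS = 1 − 0.11 = 0.89.
Spending multiplier = 1/(1 − c + m) = 1/(1 − 0.89 + 0.11) = 1/0.22 ≈ 4.545.
Tax multiplier = −c·k = −0.89/0.22 ≈ −4.045. Need ΔY = +£462 billion, so ΔT = ΔY/(−c·k) = −(+£462 billion) × 0.22 / 0.89 ≈ −£114.2 billion.
The government should cut lump-sum taxes by £114.2 billion.

−£114.2 billion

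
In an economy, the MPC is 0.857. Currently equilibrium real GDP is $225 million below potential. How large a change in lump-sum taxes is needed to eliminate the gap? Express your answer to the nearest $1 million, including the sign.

Spending multiplier = 1/(1 − MPC) = 1/(1 − 0.857) = 1/0.143 ≈ 6.993.
Tax multiplier = −c·k = −0.857/0.143 ≈ −5.993. Need ΔY = +$225 million, so ΔT = ΔY/(−c·k) = −(+$225 million) × 0.143 / 0.857 ≈ −$38 million.
The government should cut lump-sum taxes by $38 million.

−$38 million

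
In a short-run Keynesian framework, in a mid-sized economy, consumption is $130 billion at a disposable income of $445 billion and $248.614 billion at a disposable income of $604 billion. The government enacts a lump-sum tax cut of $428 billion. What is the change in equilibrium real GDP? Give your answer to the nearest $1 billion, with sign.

+$1,257 billion

MPC = ΔC/ΔYd = (248.614 − 130)/(604 − 445) = 118.614/159 = 0.746.
A lump-sum tax change of −$428 billion shifts disposable income by +$428 billion; first-round consumption changes by −c × ΔT = −0.746 × (−$428 billion) = +$319.288 billion.
Expenditure multiplier = 1/(1 − MPC) = 1/(1 − 0.746) = 1/0.254 ≈ 3.937.
The tax multiplier is −c × k ≈ −2.937, so ΔY = k × (−c·ΔT) = (+$319.288 billion) / 0.254 ≈ +$1,257 billion.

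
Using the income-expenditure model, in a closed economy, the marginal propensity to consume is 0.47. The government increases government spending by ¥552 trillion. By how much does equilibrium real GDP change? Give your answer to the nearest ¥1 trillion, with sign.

+¥1,042 trillion

Spending multiplier = 1/(1 − MPC) = 1/(1 − 0.47) = 1/0.53 ≈ 1.887.
ΔY = k × ΔG = (+¥552 trillion) / 0.53 ≈ +¥1,042 trillion.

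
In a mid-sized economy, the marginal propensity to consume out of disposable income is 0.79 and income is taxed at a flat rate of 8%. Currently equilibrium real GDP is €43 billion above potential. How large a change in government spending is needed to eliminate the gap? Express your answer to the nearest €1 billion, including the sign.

Spending multiplier = 1/(1 − c(1−t)) = 1/(1 − 0.79×0.92) = 1/0.2732 ≈ 3.66.
Need ΔY = −€43 billion, so ΔG = ΔY/k = (−€43 billion) × 0.2732 ≈ −€12 billion.
The government should cut government spending by €12 billion.

−€12 billion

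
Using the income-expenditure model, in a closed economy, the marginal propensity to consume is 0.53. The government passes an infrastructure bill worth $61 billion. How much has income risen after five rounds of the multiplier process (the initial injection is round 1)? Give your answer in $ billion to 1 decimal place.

$124.4 billion

Round 1 adds ΔG = $61 billion; each later round is MPC = 0.53 times the previous.
After 5 rounds: 61 + 32.33 + 17.1349 + 9.081497 + 4.81319341 = ΔG·(1 − c^5)/(1 − c) = 61 × (1 − 0.0418195493)/0.47 ≈ $124.4 billion.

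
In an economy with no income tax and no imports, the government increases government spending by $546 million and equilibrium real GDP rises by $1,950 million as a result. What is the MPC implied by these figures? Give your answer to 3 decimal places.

Implied spending multiplier k = ΔY/ΔG = 1,950/546 ≈ 3.5714.
Since k = 1/(1 − MPC), MPC = 1 − 1/k = 1 − ΔG/ΔY = 1 − 546/1,950 = 0.720.

0.720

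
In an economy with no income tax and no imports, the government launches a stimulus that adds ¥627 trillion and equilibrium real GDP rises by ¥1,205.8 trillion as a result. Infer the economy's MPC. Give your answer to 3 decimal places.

0.480

Implied spending multiplier k = ΔY/ΔG = 1,205.8/627 ≈ 1.9231.
Since k = 1/(1 − MPC), MPC = 1 − 1/k = 1 − ΔG/ΔY = 1 − 627/1,205.8 ≈ 0.480.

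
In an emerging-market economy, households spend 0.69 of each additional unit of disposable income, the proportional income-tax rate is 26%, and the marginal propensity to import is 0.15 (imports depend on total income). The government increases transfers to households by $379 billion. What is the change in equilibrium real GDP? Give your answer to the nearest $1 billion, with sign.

The transfer change shifts disposable income by +$379 billion, so first-round consumption changes by c·ΔTR = 0.69 × (+$379 billion) = +$261.51 billion.
Expenditure multiplier = 1/(1 − c(1−t) + m) = 1/(1 − 0.69×0.74 + 0.15) = 1/0.6394 ≈ 1.564.
The transfer multiplier is c × k ≈ 1.079, so ΔY = k × (c·ΔTR) = (+$261.51 billion) / 0.6394 ≈ +$409 billion.

+$409 billion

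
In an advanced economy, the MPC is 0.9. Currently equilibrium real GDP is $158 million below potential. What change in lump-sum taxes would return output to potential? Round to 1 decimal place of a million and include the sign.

Spending multiplier = 1/(1 − MPC) = 1/(1 − 0.9) = 1/0.1 = 10.
Tax multiplier = −c·k = −0.9/0.1 = −9. Need ΔY = +$158 million, so ΔT = ΔY/(−c·k) = −(+$158 million) × 0.1 / 0.9 ≈ −$17.6 million.
The government should cut lump-sum taxes by $17.6 million.

−$17.6 million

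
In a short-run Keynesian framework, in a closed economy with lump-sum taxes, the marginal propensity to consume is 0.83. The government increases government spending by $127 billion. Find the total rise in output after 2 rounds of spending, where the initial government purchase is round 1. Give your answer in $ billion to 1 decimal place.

$232.4 billion

Round 1 adds ΔG = $127 billion; each later round is MPC = 0.83 times the previous.
After 2 rounds: 127 + 105.41 = ΔG·(1 − c^2)/(1 − c) = 127 × (1 − 0.6889)/0.17 ≈ $232.4 billion.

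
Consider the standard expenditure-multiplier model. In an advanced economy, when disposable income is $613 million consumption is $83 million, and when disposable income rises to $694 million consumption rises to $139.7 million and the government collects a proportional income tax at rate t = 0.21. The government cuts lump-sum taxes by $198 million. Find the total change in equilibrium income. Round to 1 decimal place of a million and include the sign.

+$310.1 million

MPC = ΔC/ΔYd = (139.7 − 83)/(694 − 613) = 56.7/81 = 0.7.
A lump-sum tax change of −$198 million shifts disposable income by +$198 million; first-round consumption changes by −c × ΔT = −0.7 × (−$198 million) = +$138.6 million.
Expenditure multiplier = 1/(1 − c(1−t)) = 1/(1 − 0.7×0.79) = 1/0.447 ≈ 2.237.
The tax multiplier is −c × k ≈ −1.566, so ΔY = k × (−c·ΔT) = (+$138.6 million) / 0.447 ≈ +$310.1 million.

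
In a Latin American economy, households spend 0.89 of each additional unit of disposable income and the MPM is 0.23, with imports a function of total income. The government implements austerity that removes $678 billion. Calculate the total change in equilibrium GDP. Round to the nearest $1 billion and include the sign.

−$1,994 billion

Government-spending multiplier = 1/(1 − c + m) = 1/(1 − 0.89 + 0.23) = 1/0.34 ≈ 2.941.
ΔY = k × ΔG = (−$678 billion) / 0.34 ≈ −$1,994 billion.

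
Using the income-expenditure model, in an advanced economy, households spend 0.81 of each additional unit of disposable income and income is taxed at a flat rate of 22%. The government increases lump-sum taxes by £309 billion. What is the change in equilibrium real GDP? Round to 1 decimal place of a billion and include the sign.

A lump-sum tax change of +£309 billion shifts disposable income by −£309 billion; first-round consumption changes by −c × ΔT = −0.81 × (+£309 billion) = −£250.29 billion.
Expenditure multiplier = 1/(1 − c(1−t)) = 1/(1 − 0.81×0.78) = 1/0.3682 ≈ 2.716.
The tax multiplier is −c × k ≈ −2.2, so ΔY = k × (−c·ΔT) = (−£250.29 billion) / 0.3682 ≈ −£679.8 billion.

−£679.8 billion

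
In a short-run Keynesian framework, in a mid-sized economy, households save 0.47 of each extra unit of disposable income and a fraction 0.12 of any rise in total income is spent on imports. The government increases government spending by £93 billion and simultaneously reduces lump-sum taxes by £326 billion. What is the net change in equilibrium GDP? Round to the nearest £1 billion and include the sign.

+£450 billion

MPC = 1 − MPS = 1 − 0.47 = 0.53.
Expenditure multiplier = 1/(1 − c + m) = 1/(1 − 0.53 + 0.12) = 1/0.59 ≈ 1.695.
ΔG contributes k·ΔG = (+£93 billion) / 0.59 ≈ +£157.6 billion.
ΔT of −£326 billion changes first-round spending by −c·ΔT = +£172.78 billion, contributing k·(−c·ΔT) = (+£172.78 billion) / 0.59 ≈ +£292.8 billion.
Net ΔY = k(ΔG − c·ΔT) = (+£265.78 billion) / 0.59 ≈ +£450 billion.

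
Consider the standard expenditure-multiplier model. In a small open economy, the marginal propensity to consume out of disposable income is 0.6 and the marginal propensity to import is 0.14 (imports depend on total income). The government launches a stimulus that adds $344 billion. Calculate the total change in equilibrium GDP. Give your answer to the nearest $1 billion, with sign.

+$637 billion

Spending multiplier = 1/(1 − c + m) = 1/(1 − 0.6 + 0.14) = 1/0.54 ≈ 1.852.
ΔY = k × ΔG = (+$344 billion) / 0.54 ≈ +$637 billion.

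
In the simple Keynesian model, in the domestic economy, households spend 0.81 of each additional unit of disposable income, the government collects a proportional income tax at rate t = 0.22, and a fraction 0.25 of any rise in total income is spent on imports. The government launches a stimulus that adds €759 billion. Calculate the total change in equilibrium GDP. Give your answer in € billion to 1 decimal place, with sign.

+€1,227.8 billion

Spending multiplier = 1/(1 − c(1−t) + m) = 1/(1 − 0.81×0.78 + 0.25) = 1/0.6182 ≈ 1.618.
ΔY = k × ΔG = (+€759 billion) / 0.6182 ≈ +€1,227.8 billion.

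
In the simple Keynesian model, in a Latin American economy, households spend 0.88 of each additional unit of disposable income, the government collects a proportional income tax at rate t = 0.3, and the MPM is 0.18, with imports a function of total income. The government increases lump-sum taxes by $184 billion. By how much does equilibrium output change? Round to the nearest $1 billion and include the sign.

A lump-sum tax change of +$184 billion shifts disposable income by −$184 billion; first-round consumption changes by −c × ΔT = −0.88 × (+$184 billion) = −$161.92 billion.
Expenditure multiplier = 1/(1 − c(1−t) + m) = 1/(1 − 0.88×0.7 + 0.18) = 1/0.564 ≈ 1.773.
The tax multiplier is −c × k ≈ −1.56, so ΔY = k × (−c·ΔT) = (−$161.92 billion) / 0.564 ≈ −$287 billion.

−$287 billion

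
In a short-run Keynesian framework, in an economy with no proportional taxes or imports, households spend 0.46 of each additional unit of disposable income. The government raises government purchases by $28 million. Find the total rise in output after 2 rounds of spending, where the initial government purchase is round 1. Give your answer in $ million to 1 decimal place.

$40.9 million

Round 1 adds ΔG = $28 million; each later round is MPC = 0.46 times the previous.
After 2 rounds: 28 + 12.88 = ΔG·(1 − c^2)/(1 − c) = 28 × (1 − 0.2116)/0.54 ≈ $40.9 million.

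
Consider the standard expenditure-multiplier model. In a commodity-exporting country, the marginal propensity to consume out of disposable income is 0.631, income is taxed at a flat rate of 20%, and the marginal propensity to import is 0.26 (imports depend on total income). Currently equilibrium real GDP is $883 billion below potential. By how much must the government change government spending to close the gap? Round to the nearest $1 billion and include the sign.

+$667 billion

Spending multiplier = 1/(1 − c(1−t) + m) = 1/(1 − 0.631×0.8 + 0.26) = 1/0.7552 ≈ 1.324.
Need ΔY = +$883 billion, so ΔG = ΔY/k = (+$883 billion) × 0.7552 ≈ +$667 billion.
The government should increase government spending by $667 billion.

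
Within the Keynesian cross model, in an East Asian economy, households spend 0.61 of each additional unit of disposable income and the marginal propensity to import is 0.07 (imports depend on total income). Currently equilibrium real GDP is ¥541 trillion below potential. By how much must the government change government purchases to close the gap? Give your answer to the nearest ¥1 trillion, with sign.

+¥249 trillion

Spending multiplier = 1/(1 − c + m) = 1/(1 − 0.61 + 0.07) = 1/0.46 ≈ 2.174.
Need ΔY = +¥541 trillion, so ΔG = ΔY/k = (+¥541 trillion) × 0.46 ≈ +¥249 trillion.
The government should increase government purchases by ¥249 trillion.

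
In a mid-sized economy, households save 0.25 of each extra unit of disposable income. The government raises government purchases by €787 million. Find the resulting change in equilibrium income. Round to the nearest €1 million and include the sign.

MPC = 1 − MPS = 1 − 0.25 = 0.75.
Spending multiplier = 1/(1 − MPC) = 1/(1 − 0.75) = 1/0.25 = 4.
ΔY = k × ΔG = (+€787 million) / 0.25 = +€3,148 million.

+€3,148 million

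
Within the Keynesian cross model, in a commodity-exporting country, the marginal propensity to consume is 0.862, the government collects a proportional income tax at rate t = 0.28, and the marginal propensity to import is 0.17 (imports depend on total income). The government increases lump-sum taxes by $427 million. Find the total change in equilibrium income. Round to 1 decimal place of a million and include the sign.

A lump-sum tax change of +$427 million shifts disposable income by −$427 million; first-round consumption changes by −c × ΔT = −0.862 × (+$427 million) = −$368.074 million.
Expenditure multiplier = 1/(1 − c(1−t) + m) = 1/(1 − 0.862×0.72 + 0.17) = 1/0.54936 ≈ 1.82.
The tax multiplier is −c × k ≈ −1.569, so ΔY = k × (−c·ΔT) = (−$368.074 million) / 0.54936 ≈ −$670 million.

−$670.0 million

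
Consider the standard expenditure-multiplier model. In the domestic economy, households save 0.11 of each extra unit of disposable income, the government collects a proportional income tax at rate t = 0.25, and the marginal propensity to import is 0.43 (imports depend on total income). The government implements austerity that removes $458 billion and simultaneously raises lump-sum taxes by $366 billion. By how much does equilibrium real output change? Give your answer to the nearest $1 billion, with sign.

−$1,028 billion

MPC = 1 − MPS = 1 − 0.11 = 0.89.
Expenditure multiplier = 1/(1 − c(1−t) + m) = 1/(1 − 0.89×0.75 + 0.43) = 1/0.7625 ≈ 1.311.
ΔG contributes k·ΔG = (−$458 billion) / 0.7625 ≈ −$600.7 billion.
ΔT of +$366 billion changes first-round spending by −c·ΔT = −$325.74 billion, contributing k·(−c·ΔT) = (−$325.74 billion) / 0.7625 = −$427.2 billion.
Net ΔY = k(ΔG − c·ΔT) = (−$783.74 billion) / 0.7625 ≈ −$1,028 billion.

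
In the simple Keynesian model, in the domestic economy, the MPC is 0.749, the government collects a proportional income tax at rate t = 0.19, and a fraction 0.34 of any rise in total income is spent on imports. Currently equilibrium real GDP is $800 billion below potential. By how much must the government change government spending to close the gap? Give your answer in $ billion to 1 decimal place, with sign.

+$586.6 billion

Spending multiplier = 1/(1 − c(1−t) + m) = 1/(1 − 0.749×0.81 + 0.34) = 1/0.73331 ≈ 1.364.
Need ΔY = +$800 billion, so ΔG = ΔY/k = (+$800 billion) × 0.73331 ≈ +$586.6 billion.
The government should increase government spending by $586.6 billion.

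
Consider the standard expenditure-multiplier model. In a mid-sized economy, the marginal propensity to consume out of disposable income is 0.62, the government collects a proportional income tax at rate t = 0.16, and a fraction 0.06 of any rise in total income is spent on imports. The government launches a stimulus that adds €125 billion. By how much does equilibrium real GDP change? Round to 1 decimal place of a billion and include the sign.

Spending multiplier = 1/(1 − c(1−t) + m) = 1/(1 − 0.62×0.84 + 0.06) = 1/0.5392 ≈ 1.855.
ΔY = k × ΔG = (+€125 billion) / 0.5392 ≈ +€231.8 billion.

+€231.8 billion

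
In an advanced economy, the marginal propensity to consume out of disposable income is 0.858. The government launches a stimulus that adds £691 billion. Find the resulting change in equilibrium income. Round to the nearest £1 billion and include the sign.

Spending multiplier = 1/(1 − MPC) = 1/(1 − 0.858) = 1/0.142 ≈ 7.042.
ΔY = k × ΔG = (+£691 billion) / 0.142 ≈ +£4,866 billion.

+£4,866 billion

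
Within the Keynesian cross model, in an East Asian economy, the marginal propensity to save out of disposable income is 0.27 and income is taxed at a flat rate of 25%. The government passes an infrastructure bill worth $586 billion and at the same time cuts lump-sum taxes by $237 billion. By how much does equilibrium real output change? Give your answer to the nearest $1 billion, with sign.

MPC = 1 − MPS = 1 − 0.27 = 0.73.
Expenditure multiplier = 1/(1 − c(1−t)) = 1/(1 − 0.73×0.75) = 1/0.4525 ≈ 2.21.
ΔG contributes k·ΔG = (+$586 billion) / 0.4525 ≈ +$1,295 billion.
ΔT of −$237 billion changes first-round spending by −c·ΔT = +$173.01 billion, contributing k·(−c·ΔT) = (+$173.01 billion) / 0.4525 ≈ +$382.3 billion.
Net ΔY = k(ΔG − c·ΔT) = (+$759.01 billion) / 0.4525 ≈ +$1,677 billion.

+$1,677 billion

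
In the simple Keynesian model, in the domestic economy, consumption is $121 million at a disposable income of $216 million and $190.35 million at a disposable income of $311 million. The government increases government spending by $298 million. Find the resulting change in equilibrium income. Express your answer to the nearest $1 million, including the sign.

+$1,104 million

MPC = ΔC/ΔYd = (190.35 − 121)/(311 − 216) = 69.35/95 = 0.73.
Government-spending multiplier = 1/(1 − MPC) = 1/(1 − 0.73) = 1/0.27 ≈ 3.704.
ΔY = k × ΔG = (+$298 million) / 0.27 ≈ +$1,104 million.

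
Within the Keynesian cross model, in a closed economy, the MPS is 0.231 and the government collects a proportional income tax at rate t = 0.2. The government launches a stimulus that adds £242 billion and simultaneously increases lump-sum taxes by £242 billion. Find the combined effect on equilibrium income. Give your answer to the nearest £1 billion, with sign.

MPC = 1 − MPS = 1 − 0.231 = 0.769.
Expenditure multiplier = 1/(1 − c(1−t)) = 1/(1 − 0.769×0.8) = 1/0.3848 ≈ 2.599.
ΔG contributes k·ΔG = (+£242 billion) / 0.3848 ≈ +£628.9 billion.
ΔT of +£242 billion changes first-round spending by −c·ΔT = −£186.098 billion, contributing k·(−c·ΔT) = (−£186.098 billion) / 0.3848 ≈ −£483.6 billion.
Net ΔY = k(ΔG − c·ΔT) = (+£55.902 billion) / 0.3848 ≈ +£145 billion.

+£145 billion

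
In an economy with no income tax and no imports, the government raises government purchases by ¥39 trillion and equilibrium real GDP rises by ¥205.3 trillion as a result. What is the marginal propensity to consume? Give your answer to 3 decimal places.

Implied spending multiplier k = ΔY/ΔG = 205.3/39 ≈ 5.2641.
Since k = 1/(1 − MPC), MPC = 1 − 1/k = 1 − ΔG/ΔY = 1 − 39/205.3 ≈ 0.810.

0.810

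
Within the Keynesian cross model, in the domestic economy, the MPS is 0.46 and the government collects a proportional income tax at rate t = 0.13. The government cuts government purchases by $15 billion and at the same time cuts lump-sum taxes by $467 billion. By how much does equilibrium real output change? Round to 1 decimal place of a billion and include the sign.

MPC = 1 − MPS = 1 − 0.46 = 0.54.
Expenditure multiplier = 1/(1 − c(1−t)) = 1/(1 − 0.54×0.87) = 1/0.5302 ≈ 1.886.
ΔG contributes k·ΔG = (−$15 billion) / 0.5302 ≈ −$28.3 billion.
ΔT of −$467 billion changes first-round spending by −c·ΔT = +$252.18 billion, contributing k·(−c·ΔT) = (+$252.18 billion) / 0.5302 ≈ +$475.6 billion.
Net ΔY = k(ΔG − c·ΔT) = (+$237.18 billion) / 0.5302 ≈ +$447.3 billion.

+$447.3 billion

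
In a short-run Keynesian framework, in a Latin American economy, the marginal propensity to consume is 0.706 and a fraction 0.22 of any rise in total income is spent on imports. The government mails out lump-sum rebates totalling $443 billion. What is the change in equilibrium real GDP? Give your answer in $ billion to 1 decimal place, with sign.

A lump-sum tax change of −$443 billion shifts disposable income by +$443 billion; first-round consumption changes by −c × ΔT = −0.706 × (−$443 billion) = +$312.758 billion.
Expenditure multiplier = 1/(1 − c + m) = 1/(1 − 0.706 + 0.22) = 1/0.514 ≈ 1.946.
The tax multiplier is −c × k ≈ −1.374, so ΔY = k × (−c·ΔT) = (+$312.758 billion) / 0.514 ≈ +$608.5 billion.

+$608.5 billion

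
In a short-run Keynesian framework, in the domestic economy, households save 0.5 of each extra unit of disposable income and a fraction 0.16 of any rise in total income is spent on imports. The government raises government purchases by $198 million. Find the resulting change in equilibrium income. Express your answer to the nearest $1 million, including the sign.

+$300 million

MPC = 1 − MPS = 1 − 0.5 = 0.5.
Government-spending multiplier = 1/(1 − c + m) = 1/(1 − 0.5 + 0.16) = 1/0.66 ≈ 1.515.
ΔY = k × ΔG = (+$198 million) / 0.66 = +$300 million.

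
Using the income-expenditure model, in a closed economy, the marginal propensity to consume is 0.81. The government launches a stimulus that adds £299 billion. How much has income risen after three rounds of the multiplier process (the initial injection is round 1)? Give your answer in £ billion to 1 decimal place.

£737.4 billion

Round 1 adds ΔG = £299 billion; each later round is MPC = 0.81 times the previous.
After 3 rounds: 299 + 242.19 + 196.1739 = ΔG·(1 − c^3)/(1 − c) = 299 × (1 − 0.531441)/0.19 ≈ £737.4 billion.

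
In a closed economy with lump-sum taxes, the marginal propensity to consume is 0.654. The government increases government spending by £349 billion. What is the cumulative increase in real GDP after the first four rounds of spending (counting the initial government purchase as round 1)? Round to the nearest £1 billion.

Round 1 adds ΔG = £349 billion; each later round is MPC = 0.654 times the previous.
After 4 rounds: 349 + 228.246 + 149.272884 + 97.624466136 = ΔG·(1 − c^4)/(1 − c) = 349 × (1 − 0.182940976656)/0.346 ≈ £824 billion.

£824 billion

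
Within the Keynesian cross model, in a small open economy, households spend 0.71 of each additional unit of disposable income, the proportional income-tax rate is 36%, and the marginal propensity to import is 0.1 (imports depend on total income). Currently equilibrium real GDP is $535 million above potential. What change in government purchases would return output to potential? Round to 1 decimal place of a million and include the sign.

Spending multiplier = 1/(1 − c(1−t) + m) = 1/(1 − 0.71×0.64 + 0.1) = 1/0.6456 ≈ 1.549.
Need ΔY = −$535 million, so ΔG = ΔY/k = (−$535 million) × 0.6456 ≈ −$345.4 million.
The government should cut government purchases by $345.4 million.

−$345.4 million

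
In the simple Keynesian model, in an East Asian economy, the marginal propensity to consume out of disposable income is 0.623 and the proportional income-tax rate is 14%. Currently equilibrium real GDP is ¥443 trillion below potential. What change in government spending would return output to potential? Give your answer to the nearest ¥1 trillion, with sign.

Spending multiplier = 1/(1 − c(1−t)) = 1/(1 − 0.623×0.86) = 1/0.46422 ≈ 2.154.
Need ΔY = +¥443 trillion, so ΔG = ΔY/k = (+¥443 trillion) × 0.46422 ≈ +¥206 trillion.
The government should increase government spending by ¥206 trillion.

+¥206 trillion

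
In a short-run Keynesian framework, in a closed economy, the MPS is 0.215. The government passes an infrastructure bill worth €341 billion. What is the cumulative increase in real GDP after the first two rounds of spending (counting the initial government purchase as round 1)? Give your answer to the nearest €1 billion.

€609 billion

MPC = 1 − MPS = 1 − 0.215 = 0.785.
Round 1 adds ΔG = €341 billion; each later round is MPC = 0.785 times the previous.
After 2 rounds: 341 + 267.685 = ΔG·(1 − c^2)/(1 − c) = 341 × (1 − 0.616225)/0.215 ≈ €609 billion.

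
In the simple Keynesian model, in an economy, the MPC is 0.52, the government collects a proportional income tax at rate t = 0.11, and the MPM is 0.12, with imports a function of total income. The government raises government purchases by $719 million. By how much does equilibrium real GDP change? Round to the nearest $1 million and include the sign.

Spending multiplier = 1/(1 − c(1−t) + m) = 1/(1 − 0.52×0.89 + 0.12) = 1/0.6572 ≈ 1.522.
ΔY = k × ΔG = (+$719 million) / 0.6572 ≈ +$1,094 million.

+$1,094 million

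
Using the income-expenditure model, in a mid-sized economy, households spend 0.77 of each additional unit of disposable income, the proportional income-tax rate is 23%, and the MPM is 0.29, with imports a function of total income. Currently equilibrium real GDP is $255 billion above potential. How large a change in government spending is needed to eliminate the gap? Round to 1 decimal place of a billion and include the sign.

−$177.8 billion

Spending multiplier = 1/(1 − c(1−t) + m) = 1/(1 − 0.77×0.77 + 0.29) = 1/0.6971 ≈ 1.435.
Need ΔY = −$255 billion, so ΔG = ΔY/k = (−$255 billion) × 0.6971 ≈ −$177.8 billion.
The government should cut government spending by $177.8 billion.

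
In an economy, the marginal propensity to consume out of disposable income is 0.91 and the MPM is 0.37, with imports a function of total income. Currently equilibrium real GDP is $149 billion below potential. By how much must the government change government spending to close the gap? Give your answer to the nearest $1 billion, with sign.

+$69 billion

Spending multiplier = 1/(1 − c + m) = 1/(1 − 0.91 + 0.37) = 1/0.46 ≈ 2.174.
Need ΔY = +$149 billion, so ΔG = ΔY/k = (+$149 billion) × 0.46 ≈ +$69 billion.
The government should increase government spending by $69 billion.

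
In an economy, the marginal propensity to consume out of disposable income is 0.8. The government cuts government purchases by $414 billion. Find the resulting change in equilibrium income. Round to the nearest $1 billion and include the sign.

−$2,070 billion

Government-spending multiplier = 1/(1 − MPC) = 1/(1 − 0.8) = 1/0.2 = 5.
ΔY = k × ΔG = (−$414 billion) / 0.2 = −$2,070 billion.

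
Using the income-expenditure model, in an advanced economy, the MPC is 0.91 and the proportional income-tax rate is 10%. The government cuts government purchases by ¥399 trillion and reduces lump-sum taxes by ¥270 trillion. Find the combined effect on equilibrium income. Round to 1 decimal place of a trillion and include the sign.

−¥847.0 trillion

Expenditure multiplier = 1/(1 − c(1−t)) = 1/(1 − 0.91×0.9) = 1/0.181 ≈ 5.525.
ΔG contributes k·ΔG = (−¥399 trillion) / 0.181 ≈ −¥2,204.4 trillion.
ΔT of −¥270 trillion changes first-round spending by −c·ΔT = +¥245.7 trillion, contributing k·(−c·ΔT) = (+¥245.7 trillion) / 0.181 ≈ +¥1,357.5 trillion.
Net ΔY = k(ΔG − c·ΔT) = (−¥153.3 trillion) / 0.181 ≈ −¥847 trillion.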